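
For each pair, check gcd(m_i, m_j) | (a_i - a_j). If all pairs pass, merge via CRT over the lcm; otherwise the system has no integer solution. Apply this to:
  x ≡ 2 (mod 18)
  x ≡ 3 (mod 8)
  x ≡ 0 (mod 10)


Moduli 18, 8, 10 are not pairwise coprime, so CRT works modulo lcm(m_i) when all pairwise compatibility conditions hold.
Pairwise compatibility: gcd(m_i, m_j) must divide a_i - a_j for every pair.
Merge one congruence at a time:
  Start: x ≡ 2 (mod 18).
  Combine with x ≡ 3 (mod 8): gcd(18, 8) = 2, and 3 - 2 = 1 is NOT divisible by 2.
    ⇒ system is inconsistent (no integer solution).

No solution (the system is inconsistent).


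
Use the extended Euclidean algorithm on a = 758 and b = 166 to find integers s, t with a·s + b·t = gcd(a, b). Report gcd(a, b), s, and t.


Euclidean algorithm on (758, 166) — divide until remainder is 0:
  758 = 4 · 166 + 94
  166 = 1 · 94 + 72
  94 = 1 · 72 + 22
  72 = 3 · 22 + 6
  22 = 3 · 6 + 4
  6 = 1 · 4 + 2
  4 = 2 · 2 + 0
gcd(758, 166) = 2.
Track Bezout coefficients alongside the remainders: start with r₀ = 758 = a·1 + b·0 (s = 1, t = 0) and r₁ = 166 = a·0 + b·1 (s = 0, t = 1); each new remainder r_{k+1} = r_{k-1} − q_k·r_k inherits s_{k+1} = s_{k-1} − q_k·s_k, t_{k+1} = t_{k-1} − q_k·t_k, so r_k = a·s_k + b·t_k at every step:
  q = 4: r = 94, s = 1 − 4·0 = 1, t = 0 − 4·1 = -4  (check: 758·1 + 166·(-4) = 94)
  q = 1: r = 72, s = 0 − 1·1 = -1, t = 1 − 1·(-4) = 5  (check: 758·(-1) + 166·5 = 72)
  q = 1: r = 22, s = 1 − 1·(-1) = 2, t = -4 − 1·5 = -9  (check: 758·2 + 166·(-9) = 22)
  q = 3: r = 6, s = -1 − 3·2 = -7, t = 5 − 3·(-9) = 32  (check: 758·(-7) + 166·32 = 6)
  q = 3: r = 4, s = 2 − 3·(-7) = 23, t = -9 − 3·32 = -105  (check: 758·23 + 166·(-105) = 4)
  q = 1: r = 2, s = -7 − 1·23 = -30, t = 32 − 1·(-105) = 137  (check: 758·(-30) + 166·137 = 2)
The row with r = 2 (the gcd) gives the Bezout coefficients s = -30, t = 137.
Result: 758 · (-30) + 166 · (137) = 2.

gcd(758, 166) = 2; s = -30, t = 137 (check: 758·(-30) + 166·137 = 2).


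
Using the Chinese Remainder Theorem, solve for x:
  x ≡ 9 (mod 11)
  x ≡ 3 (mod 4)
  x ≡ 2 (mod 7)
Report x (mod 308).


Moduli 11, 4, 7 are pairwise coprime; by CRT there is a unique solution modulo M = 11 · 4 · 7 = 308.
Solve pairwise, accumulating the modulus:
  Start with x ≡ 9 (mod 11).
  Combine with x ≡ 3 (mod 4): since gcd(11, 4) = 1, we get a unique residue mod 44.
    Write x = 9 + 11·t and substitute into x ≡ 3 (mod 4): 11·t ≡ 3 − 9 = -6 (mod 4).
    Reduce coefficients mod 4: 3·t ≡ 2 (mod 4).
    The inverse of 3 mod 4 is 3 (since 3·3 = 9 = 2·4 + 1), so t ≡ 3·2 = 6 ≡ 2 (mod 4).
    Then x = 9 + 11·2 = 31, valid modulo lcm(11, 4) = 44: x ≡ 31 (mod 44).
  Combine with x ≡ 2 (mod 7): since gcd(44, 7) = 1, we get a unique residue mod 308.
    Write x = 31 + 44·t and substitute into x ≡ 2 (mod 7): 44·t ≡ 2 − 31 = -29 (mod 7).
    Reduce coefficients mod 7: 2·t ≡ 6 (mod 7).
    The inverse of 2 mod 7 is 4 (since 2·4 = 8 = 1·7 + 1), so t ≡ 4·6 = 24 ≡ 3 (mod 7).
    Then x = 31 + 44·3 = 163, valid modulo lcm(44, 7) = 308: x ≡ 163 (mod 308).
Verify: 163 mod 11 = 9 ✓, 163 mod 4 = 3 ✓, 163 mod 7 = 2 ✓.

x ≡ 163 (mod 308).


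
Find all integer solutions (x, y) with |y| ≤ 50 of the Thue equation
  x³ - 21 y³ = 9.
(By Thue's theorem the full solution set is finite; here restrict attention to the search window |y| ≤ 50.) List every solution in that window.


The equation is x³ - 21y³ = 9. For fixed y, x³ = 21·y³ + 9, so a solution requires the RHS to be a perfect cube.
Strategy: iterate y from -50 to 50, compute RHS = 21·y³ + 9, and check whether it is a (positive or negative) perfect cube.
Check small values of y:
  y = 0: RHS = 9 is not a perfect cube.
  y = 1: RHS = 30 is not a perfect cube.
  y = -1: RHS = -12 is not a perfect cube.
  y = 2: RHS = 177 is not a perfect cube.
  y = -2: RHS = -159 is not a perfect cube.
  y = 3: RHS = 576 is not a perfect cube.
  y = -3: RHS = -558 is not a perfect cube.
Continuing the search up to |y| = 50 finds no solutions either.
No (x, y) in the scanned range satisfies the equation.

No integer solutions with |y| ≤ 50.


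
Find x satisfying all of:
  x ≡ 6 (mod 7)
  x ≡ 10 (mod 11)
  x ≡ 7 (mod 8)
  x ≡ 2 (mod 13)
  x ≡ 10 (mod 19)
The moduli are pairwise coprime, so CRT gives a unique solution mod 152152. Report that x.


Product of moduli M = 7 · 11 · 8 · 13 · 19 = 152152.
Merge one congruence at a time:
  Start: x ≡ 6 (mod 7).
  Combine with x ≡ 10 (mod 11); new modulus lcm = 77.
    Write x = 6 + 7·t and substitute into x ≡ 10 (mod 11): 7·t ≡ 10 − 6 = 4 (mod 11).
    The inverse of 7 mod 11 is 8 (since 7·8 = 56 = 5·11 + 1), so t ≡ 8·4 = 32 ≡ 10 (mod 11).
    Then x = 6 + 7·10 = 76, valid modulo lcm(7, 11) = 77: x ≡ 76 (mod 77).
  Combine with x ≡ 7 (mod 8); new modulus lcm = 616.
    Write x = 76 + 77·t and substitute into x ≡ 7 (mod 8): 77·t ≡ 7 − 76 = -69 (mod 8).
    Reduce coefficients mod 8: 5·t ≡ 3 (mod 8).
    The inverse of 5 mod 8 is 5 (since 5·5 = 25 = 3·8 + 1), so t ≡ 5·3 = 15 ≡ 7 (mod 8).
    Then x = 76 + 77·7 = 615, valid modulo lcm(77, 8) = 616: x ≡ 615 (mod 616).
  Combine with x ≡ 2 (mod 13); new modulus lcm = 8008.
    Write x = 615 + 616·t and substitute into x ≡ 2 (mod 13): 616·t ≡ 2 − 615 = -613 (mod 13).
    Reduce coefficients mod 13: 5·t ≡ 11 (mod 13).
    The inverse of 5 mod 13 is 8 (since 5·8 = 40 = 3·13 + 1), so t ≡ 8·11 = 88 ≡ 10 (mod 13).
    Then x = 615 + 616·10 = 6775, valid modulo lcm(616, 13) = 8008: x ≡ 6775 (mod 8008).
  Combine with x ≡ 10 (mod 19); new modulus lcm = 152152.
    Write x = 6775 + 8008·t and substitute into x ≡ 10 (mod 19): 8008·t ≡ 10 − 6775 = -6765 (mod 19).
    Reduce coefficients mod 19: 9·t ≡ 18 (mod 19).
    The inverse of 9 mod 19 is 17 (since 9·17 = 153 = 8·19 + 1), so t ≡ 17·18 = 306 ≡ 2 (mod 19).
    Then x = 6775 + 8008·2 = 22791, valid modulo lcm(8008, 19) = 152152: x ≡ 22791 (mod 152152).
Verify against each original: 22791 mod 7 = 6, 22791 mod 11 = 10, 22791 mod 8 = 7, 22791 mod 13 = 2, 22791 mod 19 = 10.

x ≡ 22791 (mod 152152).


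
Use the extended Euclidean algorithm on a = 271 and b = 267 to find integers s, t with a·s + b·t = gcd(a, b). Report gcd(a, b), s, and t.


Euclidean algorithm on (271, 267) — divide until remainder is 0:
  271 = 1 · 267 + 4
  267 = 66 · 4 + 3
  4 = 1 · 3 + 1
  3 = 3 · 1 + 0
gcd(271, 267) = 1.
Track Bezout coefficients alongside the remainders: start with r₀ = 271 = a·1 + b·0 (s = 1, t = 0) and r₁ = 267 = a·0 + b·1 (s = 0, t = 1); each new remainder r_{k+1} = r_{k-1} − q_k·r_k inherits s_{k+1} = s_{k-1} − q_k·s_k, t_{k+1} = t_{k-1} − q_k·t_k, so r_k = a·s_k + b·t_k at every step:
  q = 1: r = 4, s = 1 − 1·0 = 1, t = 0 − 1·1 = -1  (check: 271·1 + 267·(-1) = 4)
  q = 66: r = 3, s = 0 − 66·1 = -66, t = 1 − 66·(-1) = 67  (check: 271·(-66) + 267·67 = 3)
  q = 1: r = 1, s = 1 − 1·(-66) = 67, t = -1 − 1·67 = -68  (check: 271·67 + 267·(-68) = 1)
The row with r = 1 (the gcd) gives the Bezout coefficients s = 67, t = -68.
Result: 271 · (67) + 267 · (-68) = 1.

gcd(271, 267) = 1; s = 67, t = -68 (check: 271·67 + 267·(-68) = 1).


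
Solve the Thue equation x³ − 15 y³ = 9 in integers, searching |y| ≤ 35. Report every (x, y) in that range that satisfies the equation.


The equation is x³ - 15y³ = 9. For fixed y, x³ = 15·y³ + 9, so a solution requires the RHS to be a perfect cube.
Strategy: iterate y from -35 to 35, compute RHS = 15·y³ + 9, and check whether it is a (positive or negative) perfect cube.
Check small values of y:
  y = 0: RHS = 9 is not a perfect cube.
  y = 1: RHS = 24 is not a perfect cube.
  y = -1: RHS = -6 is not a perfect cube.
  y = 2: RHS = 129 is not a perfect cube.
  y = -2: RHS = -111 is not a perfect cube.
  y = 3: RHS = 414 is not a perfect cube.
  y = -3: RHS = -396 is not a perfect cube.
Continuing the search up to |y| = 35 finds no solutions either.
No (x, y) in the scanned range satisfies the equation.

No integer solutions with |y| ≤ 35.


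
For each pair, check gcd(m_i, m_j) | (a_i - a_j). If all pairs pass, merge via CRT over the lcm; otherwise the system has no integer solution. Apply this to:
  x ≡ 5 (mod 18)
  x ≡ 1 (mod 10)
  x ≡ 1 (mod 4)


Moduli 18, 10, 4 are not pairwise coprime, so CRT works modulo lcm(m_i) when all pairwise compatibility conditions hold.
Pairwise compatibility: gcd(m_i, m_j) must divide a_i - a_j for every pair.
Merge one congruence at a time:
  Start: x ≡ 5 (mod 18).
  Combine with x ≡ 1 (mod 10): gcd(18, 10) = 2; 1 - 5 = -4, which IS divisible by 2, so compatible.
    Write x = 5 + 18·t and substitute into x ≡ 1 (mod 10): 18·t ≡ 1 − 5 = -4 (mod 10).
    Divide the congruence (and modulus) by g = 2: 9·t ≡ -2 (mod 5).
    Reduce coefficients mod 5: 4·t ≡ 3 (mod 5).
    The inverse of 4 mod 5 is 4 (since 4·4 = 16 = 3·5 + 1), so t ≡ 4·3 = 12 ≡ 2 (mod 5).
    Then x = 5 + 18·2 = 41, valid modulo lcm(18, 10) = 90: x ≡ 41 (mod 90).
  Combine with x ≡ 1 (mod 4): gcd(90, 4) = 2; 1 - 41 = -40, which IS divisible by 2, so compatible.
    Write x = 41 + 90·t and substitute into x ≡ 1 (mod 4): 90·t ≡ 1 − 41 = -40 (mod 4).
    Divide the congruence (and modulus) by g = 2: 45·t ≡ -20 (mod 2).
    Reduce coefficients mod 2: 1·t ≡ 0 (mod 2).
    So t ≡ 0 (mod 2).
    Then x = 41 + 90·0 = 41, valid modulo lcm(90, 4) = 180: x ≡ 41 (mod 180).
Verify: 41 mod 18 = 5, 41 mod 10 = 1, 41 mod 4 = 1.

x ≡ 41 (mod 180).


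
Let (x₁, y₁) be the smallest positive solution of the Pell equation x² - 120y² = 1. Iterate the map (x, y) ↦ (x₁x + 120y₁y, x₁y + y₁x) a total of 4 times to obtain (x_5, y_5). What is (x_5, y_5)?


Step 1: Find the fundamental solution (x₁, y₁) of x² - 120y² = 1.
  Expand √120 as a continued fraction. a₀ = ⌊√120⌋ = 10; iterate m_{k+1} = d_k·a_k − m_k, d_{k+1} = (120 − m_{k+1}²)/d_k, a_{k+1} = ⌊(a₀ + m_{k+1})/d_{k+1}⌋ (starting m₀ = 0, d₀ = 1), with convergents p_k = a_k·p_{k-1} + p_{k-2}, q_k = a_k·q_{k-1} + q_{k-2} (p₋₁ = 1, q₋₁ = 0):
  k = 0: a₀ = 10; p₀/q₀ = 10/1; p₀² − 120·q₀² = 100 − 120 = -20.
  k = 1: m = 10, d = 20, a = ⌊(10 + 10)/20⌋ = 1; p/q = (1·10 + 1)/(1·1 + 0) = 11/1; p² − 120·q² = 121 − 120 = 1.
  The first convergent with p² − 120·q² = 1 gives the fundamental solution (x₁, y₁) = (11, 1).
Step 2: Apply the recurrence (x_{n+1}, y_{n+1}) = (x₁x_n + 120y₁y_n, x₁y_n + y₁x_n) repeatedly.
  From (x_1, y_1) = (11, 1): x_2 = 11·11 + 120·1·1 = 241; y_2 = 11·1 + 1·11 = 22.
  From (x_2, y_2) = (241, 22): x_3 = 11·241 + 120·1·22 = 5291; y_3 = 11·22 + 1·241 = 483.
  From (x_3, y_3) = (5291, 483): x_4 = 11·5291 + 120·1·483 = 116161; y_4 = 11·483 + 1·5291 = 10604.
  From (x_4, y_4) = (116161, 10604): x_5 = 11·116161 + 120·1·10604 = 2550251; y_5 = 11·10604 + 1·116161 = 232805.
Step 3: Verify x_5² - 120·y_5² = 6503780163001 - 6503780163000 = 1 (should be 1). ✓

(x_1, y_1) = (11, 1); (x_5, y_5) = (2550251, 232805).


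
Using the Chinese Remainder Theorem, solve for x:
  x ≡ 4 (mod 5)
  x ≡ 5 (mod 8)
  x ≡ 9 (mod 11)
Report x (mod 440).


Moduli 5, 8, 11 are pairwise coprime; by CRT there is a unique solution modulo M = 5 · 8 · 11 = 440.
Solve pairwise, accumulating the modulus:
  Start with x ≡ 4 (mod 5).
  Combine with x ≡ 5 (mod 8): since gcd(5, 8) = 1, we get a unique residue mod 40.
    Write x = 4 + 5·t and substitute into x ≡ 5 (mod 8): 5·t ≡ 5 − 4 = 1 (mod 8).
    The inverse of 5 mod 8 is 5 (since 5·5 = 25 = 3·8 + 1), so t ≡ 5·1 = 5 ≡ 5 (mod 8).
    Then x = 4 + 5·5 = 29, valid modulo lcm(5, 8) = 40: x ≡ 29 (mod 40).
  Combine with x ≡ 9 (mod 11): since gcd(40, 11) = 1, we get a unique residue mod 440.
    Write x = 29 + 40·t and substitute into x ≡ 9 (mod 11): 40·t ≡ 9 − 29 = -20 (mod 11).
    Reduce coefficients mod 11: 7·t ≡ 2 (mod 11).
    The inverse of 7 mod 11 is 8 (since 7·8 = 56 = 5·11 + 1), so t ≡ 8·2 = 16 ≡ 5 (mod 11).
    Then x = 29 + 40·5 = 229, valid modulo lcm(40, 11) = 440: x ≡ 229 (mod 440).
Verify: 229 mod 5 = 4 ✓, 229 mod 8 = 5 ✓, 229 mod 11 = 9 ✓.

x ≡ 229 (mod 440).


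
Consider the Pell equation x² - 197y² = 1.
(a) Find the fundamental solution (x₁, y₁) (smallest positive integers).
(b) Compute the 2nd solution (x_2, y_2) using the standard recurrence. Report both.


Step 1: Find the fundamental solution (x₁, y₁) of x² - 197y² = 1.
  Expand √197 as a continued fraction. a₀ = ⌊√197⌋ = 14; iterate m_{k+1} = d_k·a_k − m_k, d_{k+1} = (197 − m_{k+1}²)/d_k, a_{k+1} = ⌊(a₀ + m_{k+1})/d_{k+1}⌋ (starting m₀ = 0, d₀ = 1), with convergents p_k = a_k·p_{k-1} + p_{k-2}, q_k = a_k·q_{k-1} + q_{k-2} (p₋₁ = 1, q₋₁ = 0):
  k = 0: a₀ = 14; p₀/q₀ = 14/1; p₀² − 197·q₀² = 196 − 197 = -1.
  k = 1: m = 14, d = 1, a = ⌊(14 + 14)/1⌋ = 28; p/q = (28·14 + 1)/(28·1 + 0) = 393/28; p² − 197·q² = 154449 − 154448 = 1.
  The first convergent with p² − 197·q² = 1 gives the fundamental solution (x₁, y₁) = (393, 28).
Step 2: Apply the recurrence (x_{n+1}, y_{n+1}) = (x₁x_n + 197y₁y_n, x₁y_n + y₁x_n) repeatedly.
  From (x_1, y_1) = (393, 28): x_2 = 393·393 + 197·28·28 = 308897; y_2 = 393·28 + 28·393 = 22008.
Step 3: Verify x_2² - 197·y_2² = 95417356609 - 95417356608 = 1 (should be 1). ✓

(x_1, y_1) = (393, 28); (x_2, y_2) = (308897, 22008).


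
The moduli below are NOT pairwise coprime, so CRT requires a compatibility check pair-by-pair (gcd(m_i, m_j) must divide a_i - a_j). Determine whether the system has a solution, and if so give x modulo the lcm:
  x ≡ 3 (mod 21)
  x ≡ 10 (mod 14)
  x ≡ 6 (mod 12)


Moduli 21, 14, 12 are not pairwise coprime, so CRT works modulo lcm(m_i) when all pairwise compatibility conditions hold.
Pairwise compatibility: gcd(m_i, m_j) must divide a_i - a_j for every pair.
Merge one congruence at a time:
  Start: x ≡ 3 (mod 21).
  Combine with x ≡ 10 (mod 14): gcd(21, 14) = 7; 10 - 3 = 7, which IS divisible by 7, so compatible.
    Write x = 3 + 21·t and substitute into x ≡ 10 (mod 14): 21·t ≡ 10 − 3 = 7 (mod 14).
    Divide the congruence (and modulus) by g = 7: 3·t ≡ 1 (mod 2).
    Reduce coefficients mod 2: 1·t ≡ 1 (mod 2).
    So t ≡ 1 (mod 2).
    Then x = 3 + 21·1 = 24, valid modulo lcm(21, 14) = 42: x ≡ 24 (mod 42).
  Combine with x ≡ 6 (mod 12): gcd(42, 12) = 6; 6 - 24 = -18, which IS divisible by 6, so compatible.
    Write x = 24 + 42·t and substitute into x ≡ 6 (mod 12): 42·t ≡ 6 − 24 = -18 (mod 12).
    Divide the congruence (and modulus) by g = 6: 7·t ≡ -3 (mod 2).
    Reduce coefficients mod 2: 1·t ≡ 1 (mod 2).
    So t ≡ 1 (mod 2).
    Then x = 24 + 42·1 = 66, valid modulo lcm(42, 12) = 84: x ≡ 66 (mod 84).
Verify: 66 mod 21 = 3, 66 mod 14 = 10, 66 mod 12 = 6.

x ≡ 66 (mod 84).


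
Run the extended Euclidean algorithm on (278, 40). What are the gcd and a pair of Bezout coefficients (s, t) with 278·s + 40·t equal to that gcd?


Euclidean algorithm on (278, 40) — divide until remainder is 0:
  278 = 6 · 40 + 38
  40 = 1 · 38 + 2
  38 = 19 · 2 + 0
gcd(278, 40) = 2.
Track Bezout coefficients alongside the remainders: start with r₀ = 278 = a·1 + b·0 (s = 1, t = 0) and r₁ = 40 = a·0 + b·1 (s = 0, t = 1); each new remainder r_{k+1} = r_{k-1} − q_k·r_k inherits s_{k+1} = s_{k-1} − q_k·s_k, t_{k+1} = t_{k-1} − q_k·t_k, so r_k = a·s_k + b·t_k at every step:
  q = 6: r = 38, s = 1 − 6·0 = 1, t = 0 − 6·1 = -6  (check: 278·1 + 40·(-6) = 38)
  q = 1: r = 2, s = 0 − 1·1 = -1, t = 1 − 1·(-6) = 7  (check: 278·(-1) + 40·7 = 2)
The row with r = 2 (the gcd) gives the Bezout coefficients s = -1, t = 7.
Result: 278 · (-1) + 40 · (7) = 2.

gcd(278, 40) = 2; s = -1, t = 7 (check: 278·(-1) + 40·7 = 2).


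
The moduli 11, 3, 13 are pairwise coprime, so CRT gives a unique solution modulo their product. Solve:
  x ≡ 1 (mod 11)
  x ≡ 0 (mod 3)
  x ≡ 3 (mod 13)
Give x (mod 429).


Moduli 11, 3, 13 are pairwise coprime; by CRT there is a unique solution modulo M = 11 · 3 · 13 = 429.
Solve pairwise, accumulating the modulus:
  Start with x ≡ 1 (mod 11).
  Combine with x ≡ 0 (mod 3): since gcd(11, 3) = 1, we get a unique residue mod 33.
    Write x = 1 + 11·t and substitute into x ≡ 0 (mod 3): 11·t ≡ 0 − 1 = -1 (mod 3).
    Reduce coefficients mod 3: 2·t ≡ 2 (mod 3).
    The inverse of 2 mod 3 is 2 (since 2·2 = 4 = 1·3 + 1), so t ≡ 2·2 = 4 ≡ 1 (mod 3).
    Then x = 1 + 11·1 = 12, valid modulo lcm(11, 3) = 33: x ≡ 12 (mod 33).
  Combine with x ≡ 3 (mod 13): since gcd(33, 13) = 1, we get a unique residue mod 429.
    Write x = 12 + 33·t and substitute into x ≡ 3 (mod 13): 33·t ≡ 3 − 12 = -9 (mod 13).
    Reduce coefficients mod 13: 7·t ≡ 4 (mod 13).
    The inverse of 7 mod 13 is 2 (since 7·2 = 14 = 1·13 + 1), so t ≡ 2·4 = 8 ≡ 8 (mod 13).
    Then x = 12 + 33·8 = 276, valid modulo lcm(33, 13) = 429: x ≡ 276 (mod 429).
Verify: 276 mod 11 = 1 ✓, 276 mod 3 = 0 ✓, 276 mod 13 = 3 ✓.

x ≡ 276 (mod 429).


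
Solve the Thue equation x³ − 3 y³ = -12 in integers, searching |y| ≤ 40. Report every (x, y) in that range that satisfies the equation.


The equation is x³ - 3y³ = -12. For fixed y, x³ = 3·y³ − 12, so a solution requires the RHS to be a perfect cube.
Strategy: iterate y from -40 to 40, compute RHS = 3·y³ − 12, and check whether it is a (positive or negative) perfect cube.
Check small values of y:
  y = 0: RHS = -12 is not a perfect cube.
  y = 1: RHS = -9 is not a perfect cube.
  y = -1: RHS = -15 is not a perfect cube.
  y = 2: RHS = 12 is not a perfect cube.
  y = -2: RHS = -36 is not a perfect cube.
  y = 3: RHS = 69 is not a perfect cube.
  y = -3: RHS = -93 is not a perfect cube.
Continuing the search up to |y| = 40 finds no solutions either.
No (x, y) in the scanned range satisfies the equation.

No integer solutions with |y| ≤ 40.


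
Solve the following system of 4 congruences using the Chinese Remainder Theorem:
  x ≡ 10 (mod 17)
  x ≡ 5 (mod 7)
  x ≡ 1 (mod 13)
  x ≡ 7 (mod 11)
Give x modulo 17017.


Product of moduli M = 17 · 7 · 13 · 11 = 17017.
Merge one congruence at a time:
  Start: x ≡ 10 (mod 17).
  Combine with x ≡ 5 (mod 7); new modulus lcm = 119.
    Write x = 10 + 17·t and substitute into x ≡ 5 (mod 7): 17·t ≡ 5 − 10 = -5 (mod 7).
    Reduce coefficients mod 7: 3·t ≡ 2 (mod 7).
    The inverse of 3 mod 7 is 5 (since 3·5 = 15 = 2·7 + 1), so t ≡ 5·2 = 10 ≡ 3 (mod 7).
    Then x = 10 + 17·3 = 61, valid modulo lcm(17, 7) = 119: x ≡ 61 (mod 119).
  Combine with x ≡ 1 (mod 13); new modulus lcm = 1547.
    Write x = 61 + 119·t and substitute into x ≡ 1 (mod 13): 119·t ≡ 1 − 61 = -60 (mod 13).
    Reduce coefficients mod 13: 2·t ≡ 5 (mod 13).
    The inverse of 2 mod 13 is 7 (since 2·7 = 14 = 1·13 + 1), so t ≡ 7·5 = 35 ≡ 9 (mod 13).
    Then x = 61 + 119·9 = 1132, valid modulo lcm(119, 13) = 1547: x ≡ 1132 (mod 1547).
  Combine with x ≡ 7 (mod 11); new modulus lcm = 17017.
    Write x = 1132 + 1547·t and substitute into x ≡ 7 (mod 11): 1547·t ≡ 7 − 1132 = -1125 (mod 11).
    Reduce coefficients mod 11: 7·t ≡ 8 (mod 11).
    The inverse of 7 mod 11 is 8 (since 7·8 = 56 = 5·11 + 1), so t ≡ 8·8 = 64 ≡ 9 (mod 11).
    Then x = 1132 + 1547·9 = 15055, valid modulo lcm(1547, 11) = 17017: x ≡ 15055 (mod 17017).
Verify against each original: 15055 mod 17 = 10, 15055 mod 7 = 5, 15055 mod 13 = 1, 15055 mod 11 = 7.

x ≡ 15055 (mod 17017).


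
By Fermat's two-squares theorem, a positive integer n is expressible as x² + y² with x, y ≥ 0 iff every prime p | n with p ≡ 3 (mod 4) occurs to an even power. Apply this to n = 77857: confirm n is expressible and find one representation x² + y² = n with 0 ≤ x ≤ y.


Step 1: Factor n = 77857 = 13 · 53 · 113.
Step 2: Check the mod-4 condition on each prime factor: 13 ≡ 1 (mod 4), exponent 1; 53 ≡ 1 (mod 4), exponent 1; 113 ≡ 1 (mod 4), exponent 1.
All primes ≡ 3 (mod 4) appear to even exponent (or don't appear), so by the two-squares theorem n IS expressible as a sum of two squares.
Step 3: Build a representation. Here n = 13 · 53 · 113 is a product of primes ≡ 1 (mod 4). Each prime p ≡ 1 (mod 4) is itself a sum of two squares; find a² by testing p − a² for a perfect square:
  13: 13 − 1² = 12, 13 − 2² = 9 = 3² ⇒ 13 = 2² + 3².
  53: 53 − 1² = 52, 53 − 2² = 49 = 7² ⇒ 53 = 2² + 7².
  113: 113 − 1² = 112, 113 − 2² = 109, 113 − 3² = 104, 113 − 4² = 97, 113 − 5² = 88, 113 − 6² = 77, 113 − 7² = 64 = 8² ⇒ 113 = 7² + 8².
  Combine using the Brahmagupta–Fibonacci identity (a² + b²)(c² + d²) = (ac − bd)² + (ad + bc)² = (ac + bd)² + (ad − bc)²:
  13 · 53 = 689: from (2² + 3²)(2² + 7²), take (2·2 − 3·7, 2·7 + 3·2) = (4 − 21, 14 + 6) = (-17, 20); dropping signs (only squares matter) gives (17, 20); check 17² + 20² = 289 + 400 = 689 ✓.
  689 · 113 = 77857: from (17² + 20²)(7² + 8²), take (17·7 − 20·8, 17·8 + 20·7) = (119 − 160, 136 + 140) = (-41, 276); dropping signs (only squares matter) gives (41, 276); check 41² + 276² = 1681 + 76176 = 77857 ✓.
Step 4: Order so x ≤ y and verify: 41² + 276² = 1681 + 76176 = 77857 = n. ✓

n = 77857 = 41² + 276² (one valid representation with x ≤ y).


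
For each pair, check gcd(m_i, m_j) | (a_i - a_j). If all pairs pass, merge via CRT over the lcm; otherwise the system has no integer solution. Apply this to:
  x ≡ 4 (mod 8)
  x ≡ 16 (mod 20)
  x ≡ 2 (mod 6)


Moduli 8, 20, 6 are not pairwise coprime, so CRT works modulo lcm(m_i) when all pairwise compatibility conditions hold.
Pairwise compatibility: gcd(m_i, m_j) must divide a_i - a_j for every pair.
Merge one congruence at a time:
  Start: x ≡ 4 (mod 8).
  Combine with x ≡ 16 (mod 20): gcd(8, 20) = 4; 16 - 4 = 12, which IS divisible by 4, so compatible.
    Write x = 4 + 8·t and substitute into x ≡ 16 (mod 20): 8·t ≡ 16 − 4 = 12 (mod 20).
    Divide the congruence (and modulus) by g = 4: 2·t ≡ 3 (mod 5).
    The inverse of 2 mod 5 is 3 (since 2·3 = 6 = 1·5 + 1), so t ≡ 3·3 = 9 ≡ 4 (mod 5).
    Then x = 4 + 8·4 = 36, valid modulo lcm(8, 20) = 40: x ≡ 36 (mod 40).
  Combine with x ≡ 2 (mod 6): gcd(40, 6) = 2; 2 - 36 = -34, which IS divisible by 2, so compatible.
    Write x = 36 + 40·t and substitute into x ≡ 2 (mod 6): 40·t ≡ 2 − 36 = -34 (mod 6).
    Divide the congruence (and modulus) by g = 2: 20·t ≡ -17 (mod 3).
    Reduce coefficients mod 3: 2·t ≡ 1 (mod 3).
    The inverse of 2 mod 3 is 2 (since 2·2 = 4 = 1·3 + 1), so t ≡ 2·1 = 2 ≡ 2 (mod 3).
    Then x = 36 + 40·2 = 116, valid modulo lcm(40, 6) = 120: x ≡ 116 (mod 120).
Verify: 116 mod 8 = 4, 116 mod 20 = 16, 116 mod 6 = 2.

x ≡ 116 (mod 120).


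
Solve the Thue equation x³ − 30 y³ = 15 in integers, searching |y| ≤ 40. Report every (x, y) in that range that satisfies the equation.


The equation is x³ - 30y³ = 15. For fixed y, x³ = 30·y³ + 15, so a solution requires the RHS to be a perfect cube.
Strategy: iterate y from -40 to 40, compute RHS = 30·y³ + 15, and check whether it is a (positive or negative) perfect cube.
Check small values of y:
  y = 0: RHS = 15 is not a perfect cube.
  y = 1: RHS = 45 is not a perfect cube.
  y = -1: RHS = -15 is not a perfect cube.
  y = 2: RHS = 255 is not a perfect cube.
  y = -2: RHS = -225 is not a perfect cube.
  y = 3: RHS = 825 is not a perfect cube.
  y = -3: RHS = -795 is not a perfect cube.
Continuing the search up to |y| = 40 finds no solutions either.
No (x, y) in the scanned range satisfies the equation.

No integer solutions with |y| ≤ 40.


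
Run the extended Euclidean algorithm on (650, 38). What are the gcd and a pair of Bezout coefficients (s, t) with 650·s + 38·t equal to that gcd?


Euclidean algorithm on (650, 38) — divide until remainder is 0:
  650 = 17 · 38 + 4
  38 = 9 · 4 + 2
  4 = 2 · 2 + 0
gcd(650, 38) = 2.
Track Bezout coefficients alongside the remainders: start with r₀ = 650 = a·1 + b·0 (s = 1, t = 0) and r₁ = 38 = a·0 + b·1 (s = 0, t = 1); each new remainder r_{k+1} = r_{k-1} − q_k·r_k inherits s_{k+1} = s_{k-1} − q_k·s_k, t_{k+1} = t_{k-1} − q_k·t_k, so r_k = a·s_k + b·t_k at every step:
  q = 17: r = 4, s = 1 − 17·0 = 1, t = 0 − 17·1 = -17  (check: 650·1 + 38·(-17) = 4)
  q = 9: r = 2, s = 0 − 9·1 = -9, t = 1 − 9·(-17) = 154  (check: 650·(-9) + 38·154 = 2)
The row with r = 2 (the gcd) gives the Bezout coefficients s = -9, t = 154.
Result: 650 · (-9) + 38 · (154) = 2.

gcd(650, 38) = 2; s = -9, t = 154 (check: 650·(-9) + 38·154 = 2).


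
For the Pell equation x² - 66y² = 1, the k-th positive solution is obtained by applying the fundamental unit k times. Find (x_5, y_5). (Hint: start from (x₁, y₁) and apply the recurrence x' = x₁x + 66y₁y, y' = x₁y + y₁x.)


Step 1: Find the fundamental solution (x₁, y₁) of x² - 66y² = 1.
  Expand √66 as a continued fraction. a₀ = ⌊√66⌋ = 8; iterate m_{k+1} = d_k·a_k − m_k, d_{k+1} = (66 − m_{k+1}²)/d_k, a_{k+1} = ⌊(a₀ + m_{k+1})/d_{k+1}⌋ (starting m₀ = 0, d₀ = 1), with convergents p_k = a_k·p_{k-1} + p_{k-2}, q_k = a_k·q_{k-1} + q_{k-2} (p₋₁ = 1, q₋₁ = 0):
  k = 0: a₀ = 8; p₀/q₀ = 8/1; p₀² − 66·q₀² = 64 − 66 = -2.
  k = 1: m = 8, d = 2, a = ⌊(8 + 8)/2⌋ = 8; p/q = (8·8 + 1)/(8·1 + 0) = 65/8; p² − 66·q² = 4225 − 4224 = 1.
  The first convergent with p² − 66·q² = 1 gives the fundamental solution (x₁, y₁) = (65, 8).
Step 2: Apply the recurrence (x_{n+1}, y_{n+1}) = (x₁x_n + 66y₁y_n, x₁y_n + y₁x_n) repeatedly.
  From (x_1, y_1) = (65, 8): x_2 = 65·65 + 66·8·8 = 8449; y_2 = 65·8 + 8·65 = 1040.
  From (x_2, y_2) = (8449, 1040): x_3 = 65·8449 + 66·8·1040 = 1098305; y_3 = 65·1040 + 8·8449 = 135192.
  From (x_3, y_3) = (1098305, 135192): x_4 = 65·1098305 + 66·8·135192 = 142771201; y_4 = 65·135192 + 8·1098305 = 17573920.
  From (x_4, y_4) = (142771201, 17573920): x_5 = 65·142771201 + 66·8·17573920 = 18559157825; y_5 = 65·17573920 + 8·142771201 = 2284474408.
Step 3: Verify x_5² - 66·y_5² = 344442339173258730625 - 344442339173258730624 = 1 (should be 1). ✓

(x_1, y_1) = (65, 8); (x_5, y_5) = (18559157825, 2284474408).


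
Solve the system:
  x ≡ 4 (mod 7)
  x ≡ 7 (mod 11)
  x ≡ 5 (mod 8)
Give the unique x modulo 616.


Moduli 7, 11, 8 are pairwise coprime; by CRT there is a unique solution modulo M = 7 · 11 · 8 = 616.
Solve pairwise, accumulating the modulus:
  Start with x ≡ 4 (mod 7).
  Combine with x ≡ 7 (mod 11): since gcd(7, 11) = 1, we get a unique residue mod 77.
    Write x = 4 + 7·t and substitute into x ≡ 7 (mod 11): 7·t ≡ 7 − 4 = 3 (mod 11).
    The inverse of 7 mod 11 is 8 (since 7·8 = 56 = 5·11 + 1), so t ≡ 8·3 = 24 ≡ 2 (mod 11).
    Then x = 4 + 7·2 = 18, valid modulo lcm(7, 11) = 77: x ≡ 18 (mod 77).
  Combine with x ≡ 5 (mod 8): since gcd(77, 8) = 1, we get a unique residue mod 616.
    Write x = 18 + 77·t and substitute into x ≡ 5 (mod 8): 77·t ≡ 5 − 18 = -13 (mod 8).
    Reduce coefficients mod 8: 5·t ≡ 3 (mod 8).
    The inverse of 5 mod 8 is 5 (since 5·5 = 25 = 3·8 + 1), so t ≡ 5·3 = 15 ≡ 7 (mod 8).
    Then x = 18 + 77·7 = 557, valid modulo lcm(77, 8) = 616: x ≡ 557 (mod 616).
Verify: 557 mod 7 = 4 ✓, 557 mod 11 = 7 ✓, 557 mod 8 = 5 ✓.

x ≡ 557 (mod 616).


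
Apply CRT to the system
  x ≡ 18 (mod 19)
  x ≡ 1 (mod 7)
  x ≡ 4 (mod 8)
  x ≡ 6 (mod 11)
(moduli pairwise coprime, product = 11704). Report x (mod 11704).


Product of moduli M = 19 · 7 · 8 · 11 = 11704.
Merge one congruence at a time:
  Start: x ≡ 18 (mod 19).
  Combine with x ≡ 1 (mod 7); new modulus lcm = 133.
    Write x = 18 + 19·t and substitute into x ≡ 1 (mod 7): 19·t ≡ 1 − 18 = -17 (mod 7).
    Reduce coefficients mod 7: 5·t ≡ 4 (mod 7).
    The inverse of 5 mod 7 is 3 (since 5·3 = 15 = 2·7 + 1), so t ≡ 3·4 = 12 ≡ 5 (mod 7).
    Then x = 18 + 19·5 = 113, valid modulo lcm(19, 7) = 133: x ≡ 113 (mod 133).
  Combine with x ≡ 4 (mod 8); new modulus lcm = 1064.
    Write x = 113 + 133·t and substitute into x ≡ 4 (mod 8): 133·t ≡ 4 − 113 = -109 (mod 8).
    Reduce coefficients mod 8: 5·t ≡ 3 (mod 8).
    The inverse of 5 mod 8 is 5 (since 5·5 = 25 = 3·8 + 1), so t ≡ 5·3 = 15 ≡ 7 (mod 8).
    Then x = 113 + 133·7 = 1044, valid modulo lcm(133, 8) = 1064: x ≡ 1044 (mod 1064).
  Combine with x ≡ 6 (mod 11); new modulus lcm = 11704.
    Write x = 1044 + 1064·t and substitute into x ≡ 6 (mod 11): 1064·t ≡ 6 − 1044 = -1038 (mod 11).
    Reduce coefficients mod 11: 8·t ≡ 7 (mod 11).
    The inverse of 8 mod 11 is 7 (since 8·7 = 56 = 5·11 + 1), so t ≡ 7·7 = 49 ≡ 5 (mod 11).
    Then x = 1044 + 1064·5 = 6364, valid modulo lcm(1064, 11) = 11704: x ≡ 6364 (mod 11704).
Verify against each original: 6364 mod 19 = 18, 6364 mod 7 = 1, 6364 mod 8 = 4, 6364 mod 11 = 6.

x ≡ 6364 (mod 11704).


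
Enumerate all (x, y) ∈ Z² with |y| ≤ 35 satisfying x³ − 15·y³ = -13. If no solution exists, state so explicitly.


The equation is x³ - 15y³ = -13. For fixed y, x³ = 15·y³ − 13, so a solution requires the RHS to be a perfect cube.
Strategy: iterate y from -35 to 35, compute RHS = 15·y³ − 13, and check whether it is a (positive or negative) perfect cube.
Check small values of y:
  y = 0: RHS = -13 is not a perfect cube.
  y = 1: RHS = 2 is not a perfect cube.
  y = -1: RHS = -28 is not a perfect cube.
  y = 2: RHS = 107 is not a perfect cube.
  y = -2: RHS = -133 is not a perfect cube.
  y = 3: RHS = 392 is not a perfect cube.
  y = -3: RHS = -418 is not a perfect cube.
Continuing the search up to |y| = 35 finds no solutions either.
No (x, y) in the scanned range satisfies the equation.

No integer solutions with |y| ≤ 35.


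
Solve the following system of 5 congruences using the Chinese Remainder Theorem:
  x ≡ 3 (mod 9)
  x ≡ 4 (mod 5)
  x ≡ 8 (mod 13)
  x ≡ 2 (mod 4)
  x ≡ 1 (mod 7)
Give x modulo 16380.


Product of moduli M = 9 · 5 · 13 · 4 · 7 = 16380.
Merge one congruence at a time:
  Start: x ≡ 3 (mod 9).
  Combine with x ≡ 4 (mod 5); new modulus lcm = 45.
    Write x = 3 + 9·t and substitute into x ≡ 4 (mod 5): 9·t ≡ 4 − 3 = 1 (mod 5).
    Reduce coefficients mod 5: 4·t ≡ 1 (mod 5).
    The inverse of 4 mod 5 is 4 (since 4·4 = 16 = 3·5 + 1), so t ≡ 4·1 = 4 ≡ 4 (mod 5).
    Then x = 3 + 9·4 = 39, valid modulo lcm(9, 5) = 45: x ≡ 39 (mod 45).
  Combine with x ≡ 8 (mod 13); new modulus lcm = 585.
    Write x = 39 + 45·t and substitute into x ≡ 8 (mod 13): 45·t ≡ 8 − 39 = -31 (mod 13).
    Reduce coefficients mod 13: 6·t ≡ 8 (mod 13).
    The inverse of 6 mod 13 is 11 (since 6·11 = 66 = 5·13 + 1), so t ≡ 11·8 = 88 ≡ 10 (mod 13).
    Then x = 39 + 45·10 = 489, valid modulo lcm(45, 13) = 585: x ≡ 489 (mod 585).
  Combine with x ≡ 2 (mod 4); new modulus lcm = 2340.
    Write x = 489 + 585·t and substitute into x ≡ 2 (mod 4): 585·t ≡ 2 − 489 = -487 (mod 4).
    Reduce coefficients mod 4: 1·t ≡ 1 (mod 4).
    So t ≡ 1 (mod 4).
    Then x = 489 + 585·1 = 1074, valid modulo lcm(585, 4) = 2340: x ≡ 1074 (mod 2340).
  Combine with x ≡ 1 (mod 7); new modulus lcm = 16380.
    Write x = 1074 + 2340·t and substitute into x ≡ 1 (mod 7): 2340·t ≡ 1 − 1074 = -1073 (mod 7).
    Reduce coefficients mod 7: 2·t ≡ 5 (mod 7).
    The inverse of 2 mod 7 is 4 (since 2·4 = 8 = 1·7 + 1), so t ≡ 4·5 = 20 ≡ 6 (mod 7).
    Then x = 1074 + 2340·6 = 15114, valid modulo lcm(2340, 7) = 16380: x ≡ 15114 (mod 16380).
Verify against each original: 15114 mod 9 = 3, 15114 mod 5 = 4, 15114 mod 13 = 8, 15114 mod 4 = 2, 15114 mod 7 = 1.

x ≡ 15114 (mod 16380).


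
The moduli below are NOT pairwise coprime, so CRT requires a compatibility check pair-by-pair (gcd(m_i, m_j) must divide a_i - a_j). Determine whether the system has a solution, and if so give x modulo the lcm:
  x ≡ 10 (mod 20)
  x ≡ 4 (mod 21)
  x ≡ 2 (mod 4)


Moduli 20, 21, 4 are not pairwise coprime, so CRT works modulo lcm(m_i) when all pairwise compatibility conditions hold.
Pairwise compatibility: gcd(m_i, m_j) must divide a_i - a_j for every pair.
Merge one congruence at a time:
  Start: x ≡ 10 (mod 20).
  Combine with x ≡ 4 (mod 21): gcd(20, 21) = 1; 4 - 10 = -6, which IS divisible by 1, so compatible.
    Write x = 10 + 20·t and substitute into x ≡ 4 (mod 21): 20·t ≡ 4 − 10 = -6 (mod 21).
    Reduce coefficients mod 21: 20·t ≡ 15 (mod 21).
    The inverse of 20 mod 21 is 20 (since 20·20 = 400 = 19·21 + 1), so t ≡ 20·15 = 300 ≡ 6 (mod 21).
    Then x = 10 + 20·6 = 130, valid modulo lcm(20, 21) = 420: x ≡ 130 (mod 420).
  Combine with x ≡ 2 (mod 4): gcd(420, 4) = 4; 2 - 130 = -128, which IS divisible by 4, so compatible.
    Write x = 130 + 420·t and substitute into x ≡ 2 (mod 4): 420·t ≡ 2 − 130 = -128 (mod 4).
    Divide the congruence (and modulus) by g = 4: 105·t ≡ -32 (mod 1).
    Modulo 1 every t works; take t = 0.
    Then x = 130 + 420·0 = 130, valid modulo lcm(420, 4) = 420: x ≡ 130 (mod 420).
Verify: 130 mod 20 = 10, 130 mod 21 = 4, 130 mod 4 = 2.

x ≡ 130 (mod 420).


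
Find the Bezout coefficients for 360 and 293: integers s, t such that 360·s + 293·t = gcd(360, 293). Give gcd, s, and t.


Euclidean algorithm on (360, 293) — divide until remainder is 0:
  360 = 1 · 293 + 67
  293 = 4 · 67 + 25
  67 = 2 · 25 + 17
  25 = 1 · 17 + 8
  17 = 2 · 8 + 1
  8 = 8 · 1 + 0
gcd(360, 293) = 1.
Track Bezout coefficients alongside the remainders: start with r₀ = 360 = a·1 + b·0 (s = 1, t = 0) and r₁ = 293 = a·0 + b·1 (s = 0, t = 1); each new remainder r_{k+1} = r_{k-1} − q_k·r_k inherits s_{k+1} = s_{k-1} − q_k·s_k, t_{k+1} = t_{k-1} − q_k·t_k, so r_k = a·s_k + b·t_k at every step:
  q = 1: r = 67, s = 1 − 1·0 = 1, t = 0 − 1·1 = -1  (check: 360·1 + 293·(-1) = 67)
  q = 4: r = 25, s = 0 − 4·1 = -4, t = 1 − 4·(-1) = 5  (check: 360·(-4) + 293·5 = 25)
  q = 2: r = 17, s = 1 − 2·(-4) = 9, t = -1 − 2·5 = -11  (check: 360·9 + 293·(-11) = 17)
  q = 1: r = 8, s = -4 − 1·9 = -13, t = 5 − 1·(-11) = 16  (check: 360·(-13) + 293·16 = 8)
  q = 2: r = 1, s = 9 − 2·(-13) = 35, t = -11 − 2·16 = -43  (check: 360·35 + 293·(-43) = 1)
The row with r = 1 (the gcd) gives the Bezout coefficients s = 35, t = -43.
Result: 360 · (35) + 293 · (-43) = 1.

gcd(360, 293) = 1; s = 35, t = -43 (check: 360·35 + 293·(-43) = 1).


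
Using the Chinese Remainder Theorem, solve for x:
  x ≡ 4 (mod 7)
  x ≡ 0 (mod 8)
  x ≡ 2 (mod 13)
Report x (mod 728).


Moduli 7, 8, 13 are pairwise coprime; by CRT there is a unique solution modulo M = 7 · 8 · 13 = 728.
Solve pairwise, accumulating the modulus:
  Start with x ≡ 4 (mod 7).
  Combine with x ≡ 0 (mod 8): since gcd(7, 8) = 1, we get a unique residue mod 56.
    Write x = 4 + 7·t and substitute into x ≡ 0 (mod 8): 7·t ≡ 0 − 4 = -4 (mod 8).
    Reduce coefficients mod 8: 7·t ≡ 4 (mod 8).
    The inverse of 7 mod 8 is 7 (since 7·7 = 49 = 6·8 + 1), so t ≡ 7·4 = 28 ≡ 4 (mod 8).
    Then x = 4 + 7·4 = 32, valid modulo lcm(7, 8) = 56: x ≡ 32 (mod 56).
  Combine with x ≡ 2 (mod 13): since gcd(56, 13) = 1, we get a unique residue mod 728.
    Write x = 32 + 56·t and substitute into x ≡ 2 (mod 13): 56·t ≡ 2 − 32 = -30 (mod 13).
    Reduce coefficients mod 13: 4·t ≡ 9 (mod 13).
    The inverse of 4 mod 13 is 10 (since 4·10 = 40 = 3·13 + 1), so t ≡ 10·9 = 90 ≡ 12 (mod 13).
    Then x = 32 + 56·12 = 704, valid modulo lcm(56, 13) = 728: x ≡ 704 (mod 728).
Verify: 704 mod 7 = 4 ✓, 704 mod 8 = 0 ✓, 704 mod 13 = 2 ✓.

x ≡ 704 (mod 728).


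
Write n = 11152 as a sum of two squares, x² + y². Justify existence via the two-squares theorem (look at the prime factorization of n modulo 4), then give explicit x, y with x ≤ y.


Step 1: Factor n = 11152 = 2^4 · 17 · 41.
Step 2: Check the mod-4 condition on each prime factor: 2 = 2 (special); 17 ≡ 1 (mod 4), exponent 1; 41 ≡ 1 (mod 4), exponent 1.
All primes ≡ 3 (mod 4) appear to even exponent (or don't appear), so by the two-squares theorem n IS expressible as a sum of two squares.
Step 3: Build a representation. Group n = k² · m with k = 4 and m = 17 · 41 = 697 (a product of primes ≡ 1 (mod 4)); a representation of m scales to one of n via (k·x)² + (k·y)² = k²(x² + y²). Each prime p ≡ 1 (mod 4) is itself a sum of two squares; find a² by testing p − a² for a perfect square:
  17: 17 − 1² = 16 = 4² ⇒ 17 = 1² + 4².
  41: 41 − 1² = 40, 41 − 2² = 37, 41 − 3² = 32, 41 − 4² = 25 = 5² ⇒ 41 = 4² + 5².
  Combine using the Brahmagupta–Fibonacci identity (a² + b²)(c² + d²) = (ac − bd)² + (ad + bc)² = (ac + bd)² + (ad − bc)²:
  17 · 41 = 697: from (1² + 4²)(4² + 5²), take (1·4 − 4·5, 1·5 + 4·4) = (4 − 20, 5 + 16) = (-16, 21); dropping signs (only squares matter) gives (16, 21); check 16² + 21² = 256 + 441 = 697 ✓.
  Scale by k = 4: (4·16, 4·21) = (64, 84).
Step 4: Order so x ≤ y and verify: 64² + 84² = 4096 + 7056 = 11152 = n. ✓

n = 11152 = 64² + 84² (one valid representation with x ≤ y).


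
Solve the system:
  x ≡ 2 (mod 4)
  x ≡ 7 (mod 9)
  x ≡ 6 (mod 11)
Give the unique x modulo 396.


Moduli 4, 9, 11 are pairwise coprime; by CRT there is a unique solution modulo M = 4 · 9 · 11 = 396.
Solve pairwise, accumulating the modulus:
  Start with x ≡ 2 (mod 4).
  Combine with x ≡ 7 (mod 9): since gcd(4, 9) = 1, we get a unique residue mod 36.
    Write x = 2 + 4·t and substitute into x ≡ 7 (mod 9): 4·t ≡ 7 − 2 = 5 (mod 9).
    The inverse of 4 mod 9 is 7 (since 4·7 = 28 = 3·9 + 1), so t ≡ 7·5 = 35 ≡ 8 (mod 9).
    Then x = 2 + 4·8 = 34, valid modulo lcm(4, 9) = 36: x ≡ 34 (mod 36).
  Combine with x ≡ 6 (mod 11): since gcd(36, 11) = 1, we get a unique residue mod 396.
    Write x = 34 + 36·t and substitute into x ≡ 6 (mod 11): 36·t ≡ 6 − 34 = -28 (mod 11).
    Reduce coefficients mod 11: 3·t ≡ 5 (mod 11).
    The inverse of 3 mod 11 is 4 (since 3·4 = 12 = 1·11 + 1), so t ≡ 4·5 = 20 ≡ 9 (mod 11).
    Then x = 34 + 36·9 = 358, valid modulo lcm(36, 11) = 396: x ≡ 358 (mod 396).
Verify: 358 mod 4 = 2 ✓, 358 mod 9 = 7 ✓, 358 mod 11 = 6 ✓.

x ≡ 358 (mod 396).


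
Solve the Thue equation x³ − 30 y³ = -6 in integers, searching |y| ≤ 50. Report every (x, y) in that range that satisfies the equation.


The equation is x³ - 30y³ = -6. For fixed y, x³ = 30·y³ − 6, so a solution requires the RHS to be a perfect cube.
Strategy: iterate y from -50 to 50, compute RHS = 30·y³ − 6, and check whether it is a (positive or negative) perfect cube.
Check small values of y:
  y = 0: RHS = -6 is not a perfect cube.
  y = 1: RHS = 24 is not a perfect cube.
  y = -1: RHS = -36 is not a perfect cube.
  y = 2: RHS = 234 is not a perfect cube.
  y = -2: RHS = -246 is not a perfect cube.
  y = 3: RHS = 804 is not a perfect cube.
  y = -3: RHS = -816 is not a perfect cube.
Continuing the search up to |y| = 50 finds no solutions either.
No (x, y) in the scanned range satisfies the equation.

No integer solutions with |y| ≤ 50.


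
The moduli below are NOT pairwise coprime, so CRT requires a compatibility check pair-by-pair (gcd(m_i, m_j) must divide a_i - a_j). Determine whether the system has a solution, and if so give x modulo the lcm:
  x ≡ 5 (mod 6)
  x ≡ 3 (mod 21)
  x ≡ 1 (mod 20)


Moduli 6, 21, 20 are not pairwise coprime, so CRT works modulo lcm(m_i) when all pairwise compatibility conditions hold.
Pairwise compatibility: gcd(m_i, m_j) must divide a_i - a_j for every pair.
Merge one congruence at a time:
  Start: x ≡ 5 (mod 6).
  Combine with x ≡ 3 (mod 21): gcd(6, 21) = 3, and 3 - 5 = -2 is NOT divisible by 3.
    ⇒ system is inconsistent (no integer solution).

No solution (the system is inconsistent).
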